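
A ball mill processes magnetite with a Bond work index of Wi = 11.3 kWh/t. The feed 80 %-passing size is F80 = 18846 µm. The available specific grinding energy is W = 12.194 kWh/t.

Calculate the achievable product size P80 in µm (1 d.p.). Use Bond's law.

Bond:  W = 10 Wi (1/√P − 1/√F)
⇒ 1/√P80 = W/(10 Wi) + 1/√F80
  = 12.1940/(10·11.3) + 1/√18846 = 0.107912 + 0.007284 = 0.115196
P80 = (1/0.115196)² = 8.6809² = 75.36 µm

P80 = 75.4 µm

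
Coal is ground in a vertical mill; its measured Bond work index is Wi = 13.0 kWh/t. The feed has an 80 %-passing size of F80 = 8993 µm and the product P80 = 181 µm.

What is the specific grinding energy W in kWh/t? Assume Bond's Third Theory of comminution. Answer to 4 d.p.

Bond:  W = 10 Wi (1/√P − 1/√F)
1/√181 = 0.074329;  1/√8993 = 0.010545
W = 10·13.0·(0.074329 − 0.010545) = 8.2920 kWh/t

W = 8.2920 kWh/t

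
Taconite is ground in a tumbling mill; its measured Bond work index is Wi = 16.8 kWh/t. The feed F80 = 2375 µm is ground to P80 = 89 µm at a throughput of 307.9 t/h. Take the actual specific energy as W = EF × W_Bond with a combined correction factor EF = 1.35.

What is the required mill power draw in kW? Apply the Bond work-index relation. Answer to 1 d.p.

P = 5969.2 kW

W = 10 Wi / √P80 − 10 Wi / √F80
W = 10·16.8·(1/√89 − 1/√2375) = 10·16.8·(0.085480) = 14.3607 kWh/t
Corrected W = EF·W_Bond = 1.35·14.3607 = 19.3869 kWh/t
P_mill = W·ṁ = 19.3869·307.9 = 5969.2 kW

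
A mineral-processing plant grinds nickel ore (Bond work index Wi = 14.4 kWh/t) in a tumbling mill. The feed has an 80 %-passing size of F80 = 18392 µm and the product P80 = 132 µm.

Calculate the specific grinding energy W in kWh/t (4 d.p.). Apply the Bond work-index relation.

W = 11.4718 kWh/t

W = 10·Wi·(P80^(-½) − F80^(-½))
1/√132 = 0.087039;  1/√18392 = 0.007374
W = 10·14.4·(0.087039 − 0.007374) = 11.4718 kWh/t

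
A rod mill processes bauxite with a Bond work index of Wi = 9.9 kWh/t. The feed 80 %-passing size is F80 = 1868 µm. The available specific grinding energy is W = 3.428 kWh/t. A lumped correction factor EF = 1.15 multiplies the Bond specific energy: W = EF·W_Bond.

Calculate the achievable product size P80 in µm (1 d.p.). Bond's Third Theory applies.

Bond: W = 10·Wi·(1/√P80 − 1/√F80)
W_Bond = W / EF = 3.428 / 1.15 = 2.9809 kWh/t
P80^-0.5 = F80^-0.5 + W_Bond/(10 Wi)
  = 2.9809/(10·9.9) + 1/√1868 = 0.030110 + 0.023137 = 0.053247
P80 = (1/0.053247)² = 18.7804² = 352.70 µm

P80 = 352.7 µm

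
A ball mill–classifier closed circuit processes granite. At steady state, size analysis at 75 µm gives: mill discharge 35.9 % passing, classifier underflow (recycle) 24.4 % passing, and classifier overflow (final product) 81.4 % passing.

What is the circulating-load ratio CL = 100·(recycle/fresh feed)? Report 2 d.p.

Two-product formula at 75 µm:
(1+r)d = ru + o → r = (o−d)/(d−u)
r = (81.4 − 35.9)/(35.9 − 24.4) = 45.5/11.5 = 3.9565
CL = 100·r = 395.65 %

CL = 395.65 %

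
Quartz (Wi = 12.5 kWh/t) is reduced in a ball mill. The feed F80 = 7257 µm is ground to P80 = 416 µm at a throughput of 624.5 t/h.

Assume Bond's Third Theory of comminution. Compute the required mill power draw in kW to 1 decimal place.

W = 10·Wi·[P80^(−½) − F80^(−½)]
W = 10·12.5·(1/√416 − 1/√7257) = 10·12.5·(0.037290) = 4.6613 kWh/t
Power = W × throughput = 4.6613 kWh/t × 624.5 t/h = 2911.0 kW

P = 2911.0 kW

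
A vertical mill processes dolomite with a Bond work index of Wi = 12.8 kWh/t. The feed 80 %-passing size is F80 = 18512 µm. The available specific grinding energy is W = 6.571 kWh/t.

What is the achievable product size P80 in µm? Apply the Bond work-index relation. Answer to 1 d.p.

W_Bond = 10·Wi·(1/√P₈₀ − 1/√F₈₀)
P80^-0.5 = F80^-0.5 + W/(10 Wi)
  = 6.5710/(10·12.8) + 1/√18512 = 0.051336 + 0.007350 = 0.058686
P80 = (1/0.058686)² = 17.0399² = 290.36 µm

P80 = 290.4 µm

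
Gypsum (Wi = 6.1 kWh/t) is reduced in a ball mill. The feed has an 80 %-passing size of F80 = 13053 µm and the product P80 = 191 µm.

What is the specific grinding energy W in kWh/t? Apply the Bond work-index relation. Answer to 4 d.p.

W = 10·Wi·(P80^(-½) − F80^(-½))
1/√191 = 0.072357;  1/√13053 = 0.008753
W = 10·6.1·(0.072357 − 0.008753) = 3.8799 kWh/t

W = 3.8799 kWh/t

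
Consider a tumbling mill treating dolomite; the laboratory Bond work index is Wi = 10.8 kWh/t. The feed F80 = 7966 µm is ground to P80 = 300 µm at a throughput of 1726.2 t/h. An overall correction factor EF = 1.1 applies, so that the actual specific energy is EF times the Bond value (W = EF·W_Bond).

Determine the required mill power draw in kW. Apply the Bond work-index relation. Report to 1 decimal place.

P = 9542.2 kW

W = 10·Wi·[P80^(−½) − F80^(−½)]
W = 10·10.8·(1/√300 − 1/√7966) = 10·10.8·(0.046531) = 5.0253 kWh/t
With EF = 1.1: W = 5.0253·1.1 = 5.5279 kWh/t
Mill draw = 5.5279 × 1726.2 = 9542.2 kW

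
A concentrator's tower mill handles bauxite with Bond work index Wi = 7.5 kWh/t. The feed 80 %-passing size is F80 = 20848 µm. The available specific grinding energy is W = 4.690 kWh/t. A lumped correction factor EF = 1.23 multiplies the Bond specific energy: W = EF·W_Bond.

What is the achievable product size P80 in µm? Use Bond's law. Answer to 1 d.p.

Bond: W = 10·Wi·(1/√P80 − 1/√F80)
W_Bond = W / EF = 4.690 / 1.23 = 3.8130 kWh/t
1/√P80 = 1/√F80 + W_Bond/(10·Wi)
  = 3.8130/(10·7.5) + 1/√20848 = 0.050840 + 0.006926 = 0.057766
P80 = (1/0.057766)² = 17.3113² = 299.68 µm

P80 = 299.7 µm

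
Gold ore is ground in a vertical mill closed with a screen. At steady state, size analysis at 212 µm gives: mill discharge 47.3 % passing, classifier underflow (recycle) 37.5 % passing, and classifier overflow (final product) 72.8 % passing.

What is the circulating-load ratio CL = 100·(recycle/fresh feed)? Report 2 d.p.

CL = 260.20 %

Classifier node, passing 212 µm:
Fd + Rd = Ru + Fo ⇒ R/F = (o−d)/(d−u)
r = (72.8 − 47.3)/(47.3 − 37.5) = 25.5/9.8 = 2.6020
CL = 100·r = 260.20 %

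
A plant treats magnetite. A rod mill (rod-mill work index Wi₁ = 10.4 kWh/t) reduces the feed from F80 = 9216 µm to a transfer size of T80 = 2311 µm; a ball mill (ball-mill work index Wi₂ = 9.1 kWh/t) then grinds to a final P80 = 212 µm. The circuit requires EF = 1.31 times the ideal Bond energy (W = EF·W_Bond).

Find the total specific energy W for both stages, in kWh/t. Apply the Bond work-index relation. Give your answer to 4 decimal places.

W = 7.1225 kWh/t

W = 10 Wi (1/√P80 − 1/√F80)  [Bond]
Stage 1 (9216→2311 µm, Wi₁=10.4): W₁ = 10·10.4·(0.020802 − 0.010417) = 1.0800 kWh/t
Stage 2 (2311→212 µm, Wi₂=9.1): W₂ = 10·9.1·(0.068680 − 0.020802) = 4.3569 kWh/t
W = W₁ + W₂ = 1.0800 + 4.3569 = 5.4370 kWh/t
W_actual = 1.31 × 5.4370 = 7.1225 kWh/t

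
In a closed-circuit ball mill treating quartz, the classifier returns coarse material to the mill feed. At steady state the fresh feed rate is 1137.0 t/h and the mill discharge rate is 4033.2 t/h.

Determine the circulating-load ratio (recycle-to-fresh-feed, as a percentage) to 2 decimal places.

Steady state: M = F + R.
R = M − F = 4033.2 − 1137.0 = 2896.2 t/h
CL = 100·R/F = 100·2896.2/1137.0 = 254.72 %

CL = 254.72 %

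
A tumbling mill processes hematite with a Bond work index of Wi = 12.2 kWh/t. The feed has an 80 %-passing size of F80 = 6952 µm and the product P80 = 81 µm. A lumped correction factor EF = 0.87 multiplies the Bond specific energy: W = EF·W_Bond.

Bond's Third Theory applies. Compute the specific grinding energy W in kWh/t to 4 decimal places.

W = 10.5203 kWh/t

W = 10 Wi / √P80 − 10 Wi / √F80
1/√81 = 0.111111;  1/√6952 = 0.011993
W = 10·12.2·(0.111111 − 0.011993) = 12.0924 kWh/t
Apply correction: 12.0924 × 0.87 = 10.5203 kWh/t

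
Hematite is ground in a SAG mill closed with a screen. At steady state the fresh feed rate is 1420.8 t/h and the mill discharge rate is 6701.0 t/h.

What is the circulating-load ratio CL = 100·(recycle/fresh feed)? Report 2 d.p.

Mill node: discharge = fresh + recycle.
R = M − F = 6701.0 − 1420.8 = 5280.2 t/h
CL = 100·R/F = 100·5280.2/1420.8 = 371.64 %

CL = 371.64 %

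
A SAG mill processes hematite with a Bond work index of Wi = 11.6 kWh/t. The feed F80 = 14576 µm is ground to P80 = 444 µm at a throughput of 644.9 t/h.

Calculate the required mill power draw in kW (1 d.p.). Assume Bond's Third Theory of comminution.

W = 10 Wi (P80^-0.5 − F80^-0.5)
W = 10·11.6·(1/√444 − 1/√14576) = 10·11.6·(0.039175) = 4.5443 kWh/t
P = W·T = 4.5443·644.9 = 2930.6 kW

P = 2930.6 kW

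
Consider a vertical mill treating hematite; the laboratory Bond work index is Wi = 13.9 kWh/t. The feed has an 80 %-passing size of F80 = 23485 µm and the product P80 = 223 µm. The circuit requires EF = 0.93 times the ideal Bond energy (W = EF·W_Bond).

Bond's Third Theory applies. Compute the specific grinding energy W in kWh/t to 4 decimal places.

W_Bond = 10·Wi·(1/√P₈₀ − 1/√F₈₀)
1/√223 = 0.066965;  1/√23485 = 0.006525
W = 10·13.9·(0.066965 − 0.006525) = 8.4011 kWh/t
W_actual = 0.93 × 8.4011 = 7.8130 kWh/t

W = 7.8130 kWh/t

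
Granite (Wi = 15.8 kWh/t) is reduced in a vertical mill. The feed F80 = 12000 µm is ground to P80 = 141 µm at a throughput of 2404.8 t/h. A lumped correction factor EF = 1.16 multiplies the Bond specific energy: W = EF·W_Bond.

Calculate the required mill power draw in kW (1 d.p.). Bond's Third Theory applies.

W_Bond = 10·Wi·(1/√P₈₀ − 1/√F₈₀)
W = 10·15.8·(1/√141 − 1/√12000) = 10·15.8·(0.075086) = 11.8637 kWh/t
With EF = 1.16: W = 11.8637·1.16 = 13.7619 kWh/t
Mill draw = 13.7619 × 2404.8 = 33094.5 kW

P = 33094.5 kW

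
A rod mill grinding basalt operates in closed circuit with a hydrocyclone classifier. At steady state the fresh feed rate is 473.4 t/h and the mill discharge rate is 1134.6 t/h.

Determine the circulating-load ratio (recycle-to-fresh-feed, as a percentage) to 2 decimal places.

CL = 139.67 %

M = F + R at steady state, so:
R = M − F = 1134.6 − 473.4 = 661.2 t/h
CL = 100·R/F = 100·661.2/473.4 = 139.67 %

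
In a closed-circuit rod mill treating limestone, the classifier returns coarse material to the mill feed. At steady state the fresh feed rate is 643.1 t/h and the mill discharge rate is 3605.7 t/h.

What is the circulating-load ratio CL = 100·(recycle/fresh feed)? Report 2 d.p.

CL = 460.67 %

Mill node: discharge = fresh + recycle.
R = M − F = 3605.7 − 643.1 = 2962.6 t/h
CL = 100·R/F = 100·2962.6/643.1 = 460.67 %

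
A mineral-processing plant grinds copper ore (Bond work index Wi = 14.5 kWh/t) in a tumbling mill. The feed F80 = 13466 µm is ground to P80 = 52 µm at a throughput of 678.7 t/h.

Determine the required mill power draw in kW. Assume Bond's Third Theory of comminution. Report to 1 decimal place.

P = 12799.2 kW

W = 10·Wi·[P80^(−½) − F80^(−½)]
W = 10·14.5·(1/√52 − 1/√13466) = 10·14.5·(0.130058) = 18.8583 kWh/t
Power = W × throughput = 18.8583 kWh/t × 678.7 t/h = 12799.2 kW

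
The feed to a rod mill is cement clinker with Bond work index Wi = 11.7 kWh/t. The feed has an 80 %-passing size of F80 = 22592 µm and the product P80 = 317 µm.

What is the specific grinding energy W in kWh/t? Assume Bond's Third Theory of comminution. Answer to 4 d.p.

W_Bond = 10·Wi·(1/√P₈₀ − 1/√F₈₀)
1/√317 = 0.056166;  1/√22592 = 0.006653
W = 10·11.7·(0.056166 − 0.006653) = 5.7930 kWh/t

W = 5.7930 kWh/t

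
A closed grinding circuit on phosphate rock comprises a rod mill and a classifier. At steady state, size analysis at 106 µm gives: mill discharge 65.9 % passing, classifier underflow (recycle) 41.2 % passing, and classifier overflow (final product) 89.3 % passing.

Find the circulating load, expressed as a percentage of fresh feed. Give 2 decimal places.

Classifier node, passing 106 µm:
Fd + Rd = Ru + Fo ⇒ R/F = (o−d)/(d−u)
r = (89.3 − 65.9)/(65.9 − 41.2) = 23.4/24.7 = 0.9474
CL = 100·r = 94.74 %

CL = 94.74 %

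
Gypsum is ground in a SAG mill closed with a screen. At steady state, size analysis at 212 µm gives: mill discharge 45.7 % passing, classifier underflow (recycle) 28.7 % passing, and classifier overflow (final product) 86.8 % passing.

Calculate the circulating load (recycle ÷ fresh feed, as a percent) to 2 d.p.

Two-product formula at 212 µm:
d + r·d = r·u + o → r(d−u) = o−d
r = (86.8 − 45.7)/(45.7 − 28.7) = 41.1/17.0 = 2.4176
CL = 100·r = 241.76 %

CL = 241.76 %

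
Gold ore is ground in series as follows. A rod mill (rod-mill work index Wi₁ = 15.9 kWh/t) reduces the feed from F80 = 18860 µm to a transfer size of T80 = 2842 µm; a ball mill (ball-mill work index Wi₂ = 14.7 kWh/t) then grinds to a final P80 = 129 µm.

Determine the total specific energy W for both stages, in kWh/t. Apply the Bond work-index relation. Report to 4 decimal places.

Bond: W = 10·Wi·(1/√P80 − 1/√F80)
Stage 1 (18860→2842 µm, Wi₁=15.9): W₁ = 10·15.9·(0.018758 − 0.007282) = 1.8248 kWh/t
Stage 2 (2842→129 µm, Wi₂=14.7): W₂ = 10·14.7·(0.088045 − 0.018758) = 10.1852 kWh/t
W = W₁ + W₂ = 1.8248 + 10.1852 = 12.0099 kWh/t

W = 12.0099 kWh/t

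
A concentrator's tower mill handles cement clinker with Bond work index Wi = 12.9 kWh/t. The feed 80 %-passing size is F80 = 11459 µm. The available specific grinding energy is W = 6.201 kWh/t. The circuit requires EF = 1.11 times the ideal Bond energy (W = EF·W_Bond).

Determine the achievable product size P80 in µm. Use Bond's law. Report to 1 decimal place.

P80 = 360.8 µm

Bond:  W = 10 Wi (1/√P − 1/√F)
W_Bond = W / EF = 6.201 / 1.11 = 5.5865 kWh/t
⇒ 1/√P80 = W_Bond/(10·Wi) + 1/√F80
  = 5.5865/(10·12.9) + 1/√11459 = 0.043306 + 0.009342 = 0.052648
P80 = (1/0.052648)² = 18.9941² = 360.78 µm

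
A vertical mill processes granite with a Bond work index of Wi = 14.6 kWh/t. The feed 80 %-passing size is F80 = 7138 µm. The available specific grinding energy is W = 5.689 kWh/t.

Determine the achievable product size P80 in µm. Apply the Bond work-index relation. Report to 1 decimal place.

W = 10·Wi·[P80^(−½) − F80^(−½)]
P80^(−½) = W/(10 Wi) + F80^(−½)
  = 5.6890/(10·14.6) + 1/√7138 = 0.038966 + 0.011836 = 0.050802
P80 = (1/0.050802)² = 19.6843² = 387.47 µm

P80 = 387.5 µm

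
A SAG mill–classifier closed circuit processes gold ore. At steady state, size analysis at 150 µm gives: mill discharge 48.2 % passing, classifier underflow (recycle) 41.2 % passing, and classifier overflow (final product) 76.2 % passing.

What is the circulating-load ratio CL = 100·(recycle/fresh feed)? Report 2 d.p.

Two-product formula at 150 µm:
r = (o − d)/(d − u)
r = (76.2 − 48.2)/(48.2 − 41.2) = 28.0/7.0 = 4.0000
CL = 100·r = 400.00 %

CL = 400.00 %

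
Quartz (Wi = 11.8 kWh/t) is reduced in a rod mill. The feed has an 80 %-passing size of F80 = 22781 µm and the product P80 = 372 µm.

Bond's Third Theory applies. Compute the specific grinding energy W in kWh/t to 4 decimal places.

Bond: W = 10·Wi·(1/√P80 − 1/√F80)
1/√372 = 0.051848;  1/√22781 = 0.006625
W = 10·11.8·(0.051848 − 0.006625) = 5.3362 kWh/t

W = 5.3362 kWh/t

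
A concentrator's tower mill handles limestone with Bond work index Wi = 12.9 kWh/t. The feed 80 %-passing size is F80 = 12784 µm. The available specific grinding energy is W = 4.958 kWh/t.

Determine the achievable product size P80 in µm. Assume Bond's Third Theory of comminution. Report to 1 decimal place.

W = 10 Wi (1/√P80 − 1/√F80)  [Bond]
P80^(−½) = W/(10 Wi) + F80^(−½)
  = 4.9580/(10·12.9) + 1/√12784 = 0.038434 + 0.008844 = 0.047278
P80 = (1/0.047278)² = 21.1513² = 447.38 µm

P80 = 447.4 µm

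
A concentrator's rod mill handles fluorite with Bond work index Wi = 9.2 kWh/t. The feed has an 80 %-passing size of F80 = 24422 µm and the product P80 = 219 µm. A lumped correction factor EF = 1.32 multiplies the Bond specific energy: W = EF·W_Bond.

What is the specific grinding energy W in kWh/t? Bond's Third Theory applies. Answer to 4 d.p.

W = 10 Wi (1/√P80 − 1/√F80)  [Bond]
1/√219 = 0.067574;  1/√24422 = 0.006399
W = 10·9.2·(0.067574 − 0.006399) = 5.6281 kWh/t
W_actual = 1.32 × 5.6281 = 7.4291 kWh/t

W = 7.4291 kWh/t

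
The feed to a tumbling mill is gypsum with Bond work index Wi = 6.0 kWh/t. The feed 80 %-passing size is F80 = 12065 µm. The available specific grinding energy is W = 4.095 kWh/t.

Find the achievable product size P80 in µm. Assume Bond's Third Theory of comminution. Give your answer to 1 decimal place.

W = 10 Wi (P80^-0.5 − F80^-0.5)
1/√P80 = 1/√F80 + W/(10·Wi)
  = 4.0950/(10·6.0) + 1/√12065 = 0.068250 + 0.009104 = 0.077354
P80 = (1/0.077354)² = 12.9276² = 167.12 µm

P80 = 167.1 µm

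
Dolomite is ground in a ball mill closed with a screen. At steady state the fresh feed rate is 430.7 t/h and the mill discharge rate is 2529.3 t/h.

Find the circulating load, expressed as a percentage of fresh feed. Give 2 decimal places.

CL = 487.25 %

Discharge = new feed + return, hence
R = M − F = 2529.3 − 430.7 = 2098.6 t/h
CL = 100·R/F = 100·2098.6/430.7 = 487.25 %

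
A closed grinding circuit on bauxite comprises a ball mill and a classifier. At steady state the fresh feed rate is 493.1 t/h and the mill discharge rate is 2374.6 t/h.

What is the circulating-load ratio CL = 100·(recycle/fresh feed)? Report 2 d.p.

CL = 381.57 %

Discharge = new feed + return, hence
R = M − F = 2374.6 − 493.1 = 1881.5 t/h
CL = 100·R/F = 100·1881.5/493.1 = 381.57 %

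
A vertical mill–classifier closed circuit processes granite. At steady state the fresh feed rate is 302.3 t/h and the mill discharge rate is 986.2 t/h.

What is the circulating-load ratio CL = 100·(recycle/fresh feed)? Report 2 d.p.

Discharge = new feed + return, hence
R = M − F = 986.2 − 302.3 = 683.9 t/h
CL = 100·R/F = 100·683.9/302.3 = 226.23 %

CL = 226.23 %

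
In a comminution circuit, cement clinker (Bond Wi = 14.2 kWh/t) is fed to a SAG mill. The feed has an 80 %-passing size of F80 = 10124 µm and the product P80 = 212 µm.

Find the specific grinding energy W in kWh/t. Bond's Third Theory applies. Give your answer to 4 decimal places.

W = 10 Wi (P80^-0.5 − F80^-0.5)
1/√212 = 0.068680;  1/√10124 = 0.009939
W = 10·14.2·(0.068680 − 0.009939) = 8.3413 kWh/t

W = 8.3413 kWh/t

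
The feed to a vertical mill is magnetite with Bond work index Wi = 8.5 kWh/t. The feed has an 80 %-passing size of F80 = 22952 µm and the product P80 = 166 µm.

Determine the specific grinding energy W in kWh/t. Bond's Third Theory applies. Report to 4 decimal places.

Bond: W = 10·Wi·(1/√P80 − 1/√F80)
1/√166 = 0.077615;  1/√22952 = 0.006601
W = 10·8.5·(0.077615 − 0.006601) = 6.0362 kWh/t

W = 6.0362 kWh/t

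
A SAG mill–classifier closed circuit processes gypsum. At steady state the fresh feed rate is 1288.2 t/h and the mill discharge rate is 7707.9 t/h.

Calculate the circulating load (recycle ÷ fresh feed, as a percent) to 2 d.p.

M = F + R at steady state, so:
R = M − F = 7707.9 − 1288.2 = 6419.7 t/h
CL = 100·R/F = 100·6419.7/1288.2 = 498.35 %

CL = 498.35 %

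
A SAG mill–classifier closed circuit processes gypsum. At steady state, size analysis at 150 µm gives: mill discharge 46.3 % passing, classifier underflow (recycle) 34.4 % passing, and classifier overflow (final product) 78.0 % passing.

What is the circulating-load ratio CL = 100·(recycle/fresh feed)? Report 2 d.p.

Two-product formula at 150 µm:
Fd + Rd = Ru + Fo ⇒ R/F = (o−d)/(d−u)
r = (78.0 − 46.3)/(46.3 − 34.4) = 31.7/11.9 = 2.6639
CL = 100·r = 266.39 %

CL = 266.39 %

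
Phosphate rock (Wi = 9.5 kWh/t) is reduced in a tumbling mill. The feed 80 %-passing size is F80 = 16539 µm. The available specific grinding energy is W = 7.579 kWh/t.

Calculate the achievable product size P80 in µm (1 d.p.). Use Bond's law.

W = 10·Wi·(P80^(-½) − F80^(-½))
P80^(−½) = W/(10 Wi) + F80^(−½)
  = 7.5790/(10·9.5) + 1/√16539 = 0.079779 + 0.007776 = 0.087555
P80 = (1/0.087555)² = 11.4214² = 130.45 µm

P80 = 130.4 µm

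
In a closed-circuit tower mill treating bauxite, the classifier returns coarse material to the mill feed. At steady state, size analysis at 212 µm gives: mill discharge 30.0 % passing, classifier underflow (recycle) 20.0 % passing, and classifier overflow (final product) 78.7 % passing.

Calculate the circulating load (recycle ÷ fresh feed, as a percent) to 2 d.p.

CL = 487.00 %

Balance %-passing 212 µm (r = R/F):
d + r·d = r·u + o → r(d−u) = o−d
r = (78.7 − 30.0)/(30.0 − 20.0) = 48.7/10.0 = 4.8700
CL = 100·r = 487.00 %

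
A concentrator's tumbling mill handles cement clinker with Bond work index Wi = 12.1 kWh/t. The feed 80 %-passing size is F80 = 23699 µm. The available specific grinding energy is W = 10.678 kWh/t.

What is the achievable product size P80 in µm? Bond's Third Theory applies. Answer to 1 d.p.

Bond: W = 10·Wi·(1/√P80 − 1/√F80)
⇒ 1/√P80 = W/(10·Wi) + 1/√F80
  = 10.6780/(10·12.1) + 1/√23699 = 0.088248 + 0.006496 = 0.094744
P80 = (1/0.094744)² = 10.5548² = 111.40 µm

P80 = 111.4 µm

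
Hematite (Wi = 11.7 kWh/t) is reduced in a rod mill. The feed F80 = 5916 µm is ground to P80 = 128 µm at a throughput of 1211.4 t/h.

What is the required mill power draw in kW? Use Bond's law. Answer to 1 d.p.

P = 10684.9 kW

W = 10 Wi (1/√P80 − 1/√F80)  [Bond]
W = 10·11.7·(1/√128 − 1/√5916) = 10·11.7·(0.075387) = 8.8203 kWh/t
P_mill = W·ṁ = 8.8203·1211.4 = 10684.9 kW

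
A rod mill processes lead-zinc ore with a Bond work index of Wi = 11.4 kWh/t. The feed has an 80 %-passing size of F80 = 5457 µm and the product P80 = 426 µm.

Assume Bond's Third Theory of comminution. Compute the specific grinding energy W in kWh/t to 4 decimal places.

W = 10 Wi (P80^-0.5 − F80^-0.5)
1/√426 = 0.048450;  1/√5457 = 0.013537
W = 10·11.4·(0.048450 − 0.013537) = 3.9801 kWh/t

W = 3.9801 kWh/t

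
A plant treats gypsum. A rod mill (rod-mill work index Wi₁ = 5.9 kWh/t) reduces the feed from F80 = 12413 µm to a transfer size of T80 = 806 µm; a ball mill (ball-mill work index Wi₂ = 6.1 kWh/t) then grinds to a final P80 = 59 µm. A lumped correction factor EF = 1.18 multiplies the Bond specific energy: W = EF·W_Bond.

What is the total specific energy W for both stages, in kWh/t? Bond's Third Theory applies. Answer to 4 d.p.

W = 8.6630 kWh/t

W = 10·Wi·[P80^(−½) − F80^(−½)]
Stage 1 (12413→806 µm, Wi₁=5.9): W₁ = 10·5.9·(0.035223 − 0.008976) = 1.5486 kWh/t
Stage 2 (806→59 µm, Wi₂=6.1): W₂ = 10·6.1·(0.130189 − 0.035223) = 5.7929 kWh/t
W = W₁ + W₂ = 1.5486 + 5.7929 = 7.3415 kWh/t
Corrected W = EF·W_Bond = 1.18·7.3415 = 8.6630 kWh/t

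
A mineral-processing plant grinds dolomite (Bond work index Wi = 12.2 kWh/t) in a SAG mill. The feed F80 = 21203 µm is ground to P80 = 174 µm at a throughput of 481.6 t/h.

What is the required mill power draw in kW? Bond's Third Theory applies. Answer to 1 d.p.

W = 10 Wi (1/√P80 − 1/√F80)  [Bond]
W = 10·12.2·(1/√174 − 1/√21203) = 10·12.2·(0.068942) = 8.4110 kWh/t
P_mill = W·ṁ = 8.4110·481.6 = 4050.7 kW

P = 4050.7 kW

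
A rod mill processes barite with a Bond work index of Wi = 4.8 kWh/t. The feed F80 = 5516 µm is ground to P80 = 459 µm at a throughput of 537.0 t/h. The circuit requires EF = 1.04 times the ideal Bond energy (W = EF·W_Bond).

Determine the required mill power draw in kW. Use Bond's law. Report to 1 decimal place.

P = 890.3 kW

Bond:  W = 10 Wi (1/√P − 1/√F)
W = 10·4.8·(1/√459 − 1/√5516) = 10·4.8·(0.033212) = 1.5942 kWh/t
W_actual = 1.04 × 1.5942 = 1.6579 kWh/t
Power = W × throughput = 1.6579 kWh/t × 537.0 t/h = 890.3 kW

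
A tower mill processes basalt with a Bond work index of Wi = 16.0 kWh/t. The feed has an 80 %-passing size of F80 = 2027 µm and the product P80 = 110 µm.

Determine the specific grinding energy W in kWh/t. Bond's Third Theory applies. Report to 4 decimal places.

W = 11.7016 kWh/t

W = 10 Wi (1/√P80 − 1/√F80)  [Bond]
1/√110 = 0.095346;  1/√2027 = 0.022211
W = 10·16.0·(0.095346 − 0.022211) = 11.7016 kWh/t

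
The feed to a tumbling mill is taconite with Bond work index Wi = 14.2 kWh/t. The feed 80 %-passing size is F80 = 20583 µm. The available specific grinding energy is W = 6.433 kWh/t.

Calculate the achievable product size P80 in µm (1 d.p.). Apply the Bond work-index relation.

P80 = 366.0 µm

W = 10·Wi·[P80^(−½) − F80^(−½)]
⇒ 1/√P80 = W/(10·Wi) + 1/√F80
  = 6.4330/(10·14.2) + 1/√20583 = 0.045303 + 0.006970 = 0.052273
P80 = (1/0.052273)² = 19.1303² = 365.97 µm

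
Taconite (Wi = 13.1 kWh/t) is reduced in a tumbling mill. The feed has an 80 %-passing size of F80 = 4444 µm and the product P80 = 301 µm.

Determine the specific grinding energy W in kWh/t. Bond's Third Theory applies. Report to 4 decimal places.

Bond:  W = 10 Wi (1/√P − 1/√F)
1/√301 = 0.057639;  1/√4444 = 0.015001
W = 10·13.1·(0.057639 − 0.015001) = 5.5856 kWh/t

W = 5.5856 kWh/t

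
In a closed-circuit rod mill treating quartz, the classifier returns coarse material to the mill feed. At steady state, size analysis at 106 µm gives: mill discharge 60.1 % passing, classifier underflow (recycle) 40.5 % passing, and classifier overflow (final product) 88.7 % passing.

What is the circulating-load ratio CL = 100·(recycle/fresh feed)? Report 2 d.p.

Classifier node, passing 106 µm:
r = (o − d)/(d − u)
r = (88.7 − 60.1)/(60.1 − 40.5) = 28.6/19.6 = 1.4592
CL = 100·r = 145.92 %

CL = 145.92 %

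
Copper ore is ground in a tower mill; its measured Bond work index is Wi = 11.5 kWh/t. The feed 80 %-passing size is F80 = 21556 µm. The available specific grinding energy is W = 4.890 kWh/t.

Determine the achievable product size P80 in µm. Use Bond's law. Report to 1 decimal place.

P80 = 410.9 µm

Bond:  W = 10 Wi (1/√P − 1/√F)
⇒ 1/√P80 = W/(10 Wi) + 1/√F80
  = 4.8900/(10·11.5) + 1/√21556 = 0.042522 + 0.006811 = 0.049333
P80 = (1/0.049333)² = 20.2705² = 410.89 µm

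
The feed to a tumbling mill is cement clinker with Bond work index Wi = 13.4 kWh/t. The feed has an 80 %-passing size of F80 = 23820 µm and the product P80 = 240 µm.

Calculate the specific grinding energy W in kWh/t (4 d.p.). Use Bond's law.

Bond: W = 10·Wi·(1/√P80 − 1/√F80)
1/√240 = 0.064550;  1/√23820 = 0.006479
W = 10·13.4·(0.064550 − 0.006479) = 7.7814 kWh/t

W = 7.7814 kWh/t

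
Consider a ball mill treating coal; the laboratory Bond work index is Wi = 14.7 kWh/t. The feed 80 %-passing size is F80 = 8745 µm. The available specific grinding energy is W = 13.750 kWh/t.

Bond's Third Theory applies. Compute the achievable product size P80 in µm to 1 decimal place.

P80 = 92.0 µm

Bond:  W = 10 Wi (1/√P − 1/√F)
1/√P80 = 1/√F80 + W/(10·Wi)
  = 13.7500/(10·14.7) + 1/√8745 = 0.093537 + 0.010694 = 0.104231
P80 = (1/0.104231)² = 9.5941² = 92.05 µm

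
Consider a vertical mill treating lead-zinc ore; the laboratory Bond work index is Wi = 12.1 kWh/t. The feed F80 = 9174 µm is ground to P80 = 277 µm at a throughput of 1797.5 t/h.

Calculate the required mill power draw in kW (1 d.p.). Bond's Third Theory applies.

P = 10797.4 kW

W = 10 Wi (1/√P80 − 1/√F80)  [Bond]
W = 10·12.1·(1/√277 − 1/√9174) = 10·12.1·(0.049644) = 6.0069 kWh/t
P = W·T = 6.0069·1797.5 = 10797.4 kW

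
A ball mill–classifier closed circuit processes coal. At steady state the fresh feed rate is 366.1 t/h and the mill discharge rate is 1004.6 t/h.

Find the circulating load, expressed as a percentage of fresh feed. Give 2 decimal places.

M = F + R at steady state, so:
R = M − F = 1004.6 − 366.1 = 638.5 t/h
CL = 100·R/F = 100·638.5/366.1 = 174.41 %

CL = 174.41 %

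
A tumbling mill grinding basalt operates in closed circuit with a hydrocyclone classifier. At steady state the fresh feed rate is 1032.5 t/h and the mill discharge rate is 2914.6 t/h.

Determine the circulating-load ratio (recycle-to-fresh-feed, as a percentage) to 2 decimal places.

Steady state: M = F + R.
R = M − F = 2914.6 − 1032.5 = 1882.1 t/h
CL = 100·R/F = 100·1882.1/1032.5 = 182.29 %

CL = 182.29 %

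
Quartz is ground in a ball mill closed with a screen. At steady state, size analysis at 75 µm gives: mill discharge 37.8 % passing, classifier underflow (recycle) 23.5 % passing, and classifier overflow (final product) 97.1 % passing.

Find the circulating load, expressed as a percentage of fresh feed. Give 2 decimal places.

CL = 414.69 %

Two-product formula at 75 µm:
d + r·d = r·u + o → r(d−u) = o−d
r = (97.1 − 37.8)/(37.8 − 23.5) = 59.3/14.3 = 4.1469
CL = 100·r = 414.69 %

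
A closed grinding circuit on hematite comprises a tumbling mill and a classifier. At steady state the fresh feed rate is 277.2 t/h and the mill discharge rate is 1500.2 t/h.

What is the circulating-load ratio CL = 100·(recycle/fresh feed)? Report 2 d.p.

Discharge = new feed + return, hence
R = M − F = 1500.2 − 277.2 = 1223.0 t/h
CL = 100·R/F = 100·1223.0/277.2 = 441.20 %

CL = 441.20 %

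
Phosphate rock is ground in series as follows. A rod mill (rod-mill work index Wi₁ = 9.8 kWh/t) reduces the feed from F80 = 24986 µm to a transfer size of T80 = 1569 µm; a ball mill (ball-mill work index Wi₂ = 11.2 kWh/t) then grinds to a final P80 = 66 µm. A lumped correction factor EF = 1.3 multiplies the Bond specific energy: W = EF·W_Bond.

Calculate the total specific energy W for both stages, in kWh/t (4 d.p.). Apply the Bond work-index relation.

Bond:  W = 10 Wi (1/√P − 1/√F)
Stage 1 (24986→1569 µm, Wi₁=9.8): W₁ = 10·9.8·(0.025246 − 0.006326) = 1.8541 kWh/t
Stage 2 (1569→66 µm, Wi₂=11.2): W₂ = 10·11.2·(0.123091 − 0.025246) = 10.9587 kWh/t
W = W₁ + W₂ = 1.8541 + 10.9587 = 12.8128 kWh/t
W_actual = 1.3 × 12.8128 = 16.6567 kWh/t

W = 16.6567 kWh/t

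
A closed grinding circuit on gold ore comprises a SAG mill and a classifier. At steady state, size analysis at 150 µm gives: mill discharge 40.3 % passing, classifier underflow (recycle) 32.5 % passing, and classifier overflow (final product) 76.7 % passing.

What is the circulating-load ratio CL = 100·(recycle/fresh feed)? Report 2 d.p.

Mass balance on the −150 µm fraction:
d + r·d = r·u + o → r(d−u) = o−d
r = (76.7 − 40.3)/(40.3 − 32.5) = 36.4/7.8 = 4.6667
CL = 100·r = 466.67 %

CL = 466.67 %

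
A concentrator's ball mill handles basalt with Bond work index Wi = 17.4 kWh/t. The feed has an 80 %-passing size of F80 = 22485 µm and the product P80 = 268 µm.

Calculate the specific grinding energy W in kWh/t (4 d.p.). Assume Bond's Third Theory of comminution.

W = 10 Wi / √P80 − 10 Wi / √F80
1/√268 = 0.061085;  1/√22485 = 0.006669
W = 10·17.4·(0.061085 − 0.006669) = 9.4684 kWh/t

W = 9.4684 kWh/t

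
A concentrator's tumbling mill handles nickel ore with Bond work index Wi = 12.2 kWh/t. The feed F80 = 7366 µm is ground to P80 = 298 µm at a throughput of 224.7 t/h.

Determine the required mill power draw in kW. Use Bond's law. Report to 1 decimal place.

W = 10 Wi / √P80 − 10 Wi / √F80
W = 10·12.2·(1/√298 − 1/√7366) = 10·12.2·(0.046277) = 5.6458 kWh/t
P = W·T = 5.6458·224.7 = 1268.6 kW

P = 1268.6 kW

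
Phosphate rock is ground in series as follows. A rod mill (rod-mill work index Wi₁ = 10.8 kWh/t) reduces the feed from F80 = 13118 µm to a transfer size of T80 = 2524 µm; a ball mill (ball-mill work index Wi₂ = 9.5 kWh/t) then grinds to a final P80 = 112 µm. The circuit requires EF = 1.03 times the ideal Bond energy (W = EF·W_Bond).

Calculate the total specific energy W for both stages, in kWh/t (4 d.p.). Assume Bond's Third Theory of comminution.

W = 8.5412 kWh/t

W = 10 Wi (P80^-0.5 − F80^-0.5)
Stage 1 (13118→2524 µm, Wi₁=10.8): W₁ = 10·10.8·(0.019905 − 0.008731) = 1.2068 kWh/t
Stage 2 (2524→112 µm, Wi₂=9.5): W₂ = 10·9.5·(0.094491 − 0.019905) = 7.0857 kWh/t
W = W₁ + W₂ = 1.2068 + 7.0857 = 8.2925 kWh/t
Apply correction: 8.2925 × 1.03 = 8.5412 kWh/t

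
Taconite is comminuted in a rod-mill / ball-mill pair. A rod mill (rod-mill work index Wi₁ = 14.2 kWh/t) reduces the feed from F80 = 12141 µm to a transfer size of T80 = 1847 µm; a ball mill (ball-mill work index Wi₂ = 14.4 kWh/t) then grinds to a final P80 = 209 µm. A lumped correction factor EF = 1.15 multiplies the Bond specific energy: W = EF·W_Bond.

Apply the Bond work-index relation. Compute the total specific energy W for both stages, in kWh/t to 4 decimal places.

W = 9.9192 kWh/t

Bond:  W = 10 Wi (1/√P − 1/√F)
Stage 1 (12141→1847 µm, Wi₁=14.2): W₁ = 10·14.2·(0.023268 − 0.009076) = 2.0154 kWh/t
Stage 2 (1847→209 µm, Wi₂=14.4): W₂ = 10·14.4·(0.069171 − 0.023268) = 6.6100 kWh/t
W = W₁ + W₂ = 2.0154 + 6.6100 = 8.6254 kWh/t
W_actual = 1.15 × 8.6254 = 9.9192 kWh/t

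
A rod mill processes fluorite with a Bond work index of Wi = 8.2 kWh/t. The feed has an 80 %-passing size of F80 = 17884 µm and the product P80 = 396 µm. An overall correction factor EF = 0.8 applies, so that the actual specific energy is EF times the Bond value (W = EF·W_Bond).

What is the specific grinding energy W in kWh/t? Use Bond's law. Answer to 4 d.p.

W = 2.8060 kWh/t

W = 10 Wi / √P80 − 10 Wi / √F80
1/√396 = 0.050252;  1/√17884 = 0.007478
W = 10·8.2·(0.050252 − 0.007478) = 3.5075 kWh/t
Apply correction: 3.5075 × 0.8 = 2.8060 kWh/t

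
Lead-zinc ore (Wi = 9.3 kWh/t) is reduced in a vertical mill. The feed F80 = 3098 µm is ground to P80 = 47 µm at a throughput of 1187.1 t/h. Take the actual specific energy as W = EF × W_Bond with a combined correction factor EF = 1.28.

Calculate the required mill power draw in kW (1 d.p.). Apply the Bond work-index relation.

W_Bond = 10·Wi·(1/√P₈₀ − 1/√F₈₀)
W = 10·9.3·(1/√47 − 1/√3098) = 10·9.3·(0.127899) = 11.8946 kWh/t
W_actual = 1.28 × 11.8946 = 15.2251 kWh/t
Power = W × throughput = 15.2251 kWh/t × 1187.1 t/h = 18073.7 kW

P = 18073.7 kW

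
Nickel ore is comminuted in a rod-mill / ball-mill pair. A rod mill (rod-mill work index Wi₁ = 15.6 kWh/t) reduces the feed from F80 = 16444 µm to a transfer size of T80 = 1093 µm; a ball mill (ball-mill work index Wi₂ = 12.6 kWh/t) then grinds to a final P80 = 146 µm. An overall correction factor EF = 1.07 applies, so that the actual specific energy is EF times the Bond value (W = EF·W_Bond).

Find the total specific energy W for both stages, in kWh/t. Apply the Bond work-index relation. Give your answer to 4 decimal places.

W = 10.8270 kWh/t

W = 10 Wi / √P80 − 10 Wi / √F80
Stage 1 (16444→1093 µm, Wi₁=15.6): W₁ = 10·15.6·(0.030248 − 0.007798) = 3.5021 kWh/t
Stage 2 (1093→146 µm, Wi₂=12.6): W₂ = 10·12.6·(0.082761 − 0.030248) = 6.6166 kWh/t
W = W₁ + W₂ = 3.5021 + 6.6166 = 10.1187 kWh/t
W_actual = 1.07 × 10.1187 = 10.8270 kWh/t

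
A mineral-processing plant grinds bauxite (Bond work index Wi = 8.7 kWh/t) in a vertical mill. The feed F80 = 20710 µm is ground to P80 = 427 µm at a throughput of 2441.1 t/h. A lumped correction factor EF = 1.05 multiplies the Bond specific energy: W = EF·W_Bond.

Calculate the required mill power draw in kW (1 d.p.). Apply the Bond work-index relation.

W = 10·Wi·[P80^(−½) − F80^(−½)]
W = 10·8.7·(1/√427 − 1/√20710) = 10·8.7·(0.041445) = 3.6057 kWh/t
Apply correction: 3.6057 × 1.05 = 3.7860 kWh/t
Power = W × throughput = 3.7860 kWh/t × 2441.1 t/h = 9241.9 kW

P = 9241.9 kW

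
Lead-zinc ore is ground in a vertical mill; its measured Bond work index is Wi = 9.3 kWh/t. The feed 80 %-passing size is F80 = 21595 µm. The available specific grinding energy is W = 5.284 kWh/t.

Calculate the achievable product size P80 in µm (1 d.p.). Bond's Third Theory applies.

W_Bond = 10·Wi·(1/√P₈₀ − 1/√F₈₀)
P80^-0.5 = F80^-0.5 + W/(10 Wi)
  = 5.2840/(10·9.3) + 1/√21595 = 0.056817 + 0.006805 = 0.063622
P80 = (1/0.063622)² = 15.7178² = 247.05 µm

P80 = 247.0 µm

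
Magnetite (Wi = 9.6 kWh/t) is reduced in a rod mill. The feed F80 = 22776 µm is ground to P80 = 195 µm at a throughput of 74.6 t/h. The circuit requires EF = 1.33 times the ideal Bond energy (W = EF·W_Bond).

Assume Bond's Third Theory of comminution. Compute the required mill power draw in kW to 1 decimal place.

P = 619.0 kW

W = 10 Wi (P80^-0.5 − F80^-0.5)
W = 10·9.6·(1/√195 − 1/√22776) = 10·9.6·(0.064985) = 6.2386 kWh/t
Corrected W = EF·W_Bond = 1.33·6.2386 = 8.2973 kWh/t
P = W·T = 8.2973·74.6 = 619.0 kW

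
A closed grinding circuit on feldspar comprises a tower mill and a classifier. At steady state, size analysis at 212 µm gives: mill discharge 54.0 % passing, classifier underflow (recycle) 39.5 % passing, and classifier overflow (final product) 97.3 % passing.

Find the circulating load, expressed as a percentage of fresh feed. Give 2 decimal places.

CL = 298.62 %

Mass balance on the −212 µm fraction:
Fd + Rd = Ru + Fo ⇒ R/F = (o−d)/(d−u)
r = (97.3 − 54.0)/(54.0 − 39.5) = 43.3/14.5 = 2.9862
CL = 100·r = 298.62 %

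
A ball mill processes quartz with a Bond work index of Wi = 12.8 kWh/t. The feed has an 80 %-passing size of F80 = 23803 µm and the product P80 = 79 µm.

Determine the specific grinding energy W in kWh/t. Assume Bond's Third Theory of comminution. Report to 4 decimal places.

W = 10 Wi (P80^-0.5 − F80^-0.5)
1/√79 = 0.112509;  1/√23803 = 0.006482
W = 10·12.8·(0.112509 − 0.006482) = 13.5715 kWh/t

W = 13.5715 kWh/t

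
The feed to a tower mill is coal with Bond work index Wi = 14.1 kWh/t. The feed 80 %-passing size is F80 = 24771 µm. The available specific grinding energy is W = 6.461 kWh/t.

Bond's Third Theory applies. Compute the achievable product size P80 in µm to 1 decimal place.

P80 = 367.3 µm

W = 10 Wi / √P80 − 10 Wi / √F80
P80^-0.5 = F80^-0.5 + W/(10 Wi)
  = 6.4610/(10·14.1) + 1/√24771 = 0.045823 + 0.006354 = 0.052176
P80 = (1/0.052176)² = 19.1657² = 367.33 µm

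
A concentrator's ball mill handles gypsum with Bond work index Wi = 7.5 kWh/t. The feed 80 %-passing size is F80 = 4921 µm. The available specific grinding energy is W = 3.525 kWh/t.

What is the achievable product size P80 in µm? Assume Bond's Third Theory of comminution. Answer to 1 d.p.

W = 10·Wi·[P80^(−½) − F80^(−½)]
⇒ 1/√P80 = W/(10 Wi) + 1/√F80
  = 3.5250/(10·7.5) + 1/√4921 = 0.047000 + 0.014255 = 0.061255
P80 = (1/0.061255)² = 16.3251² = 266.51 µm

P80 = 266.5 µm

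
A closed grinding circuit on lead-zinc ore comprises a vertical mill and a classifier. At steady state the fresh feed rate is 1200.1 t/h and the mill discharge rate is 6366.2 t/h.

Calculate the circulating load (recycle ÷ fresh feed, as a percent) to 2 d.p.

Discharge = new feed + return, hence
R = M − F = 6366.2 − 1200.1 = 5166.1 t/h
CL = 100·R/F = 100·5166.1/1200.1 = 430.47 %

CL = 430.47 %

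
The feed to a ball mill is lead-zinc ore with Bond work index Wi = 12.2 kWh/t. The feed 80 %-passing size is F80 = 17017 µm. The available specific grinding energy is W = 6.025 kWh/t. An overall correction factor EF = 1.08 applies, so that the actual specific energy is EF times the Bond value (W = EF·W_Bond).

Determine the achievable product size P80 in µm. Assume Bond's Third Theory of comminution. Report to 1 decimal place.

Bond: W = 10·Wi·(1/√P80 − 1/√F80)
W_Bond = W / EF = 6.025 / 1.08 = 5.5787 kWh/t
P80^-0.5 = F80^-0.5 + W_Bond/(10 Wi)
  = 5.5787/(10·12.2) + 1/√17017 = 0.045727 + 0.007666 = 0.053393
P80 = (1/0.053393)² = 18.7291² = 350.78 µm

P80 = 350.8 µm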